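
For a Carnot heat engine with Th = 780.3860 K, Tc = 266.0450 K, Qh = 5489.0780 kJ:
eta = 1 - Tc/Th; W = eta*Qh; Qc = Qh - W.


eta = 1 - 266.0450/780.3860 = 0.6591
W = 0.6591 * 5489.0780 = 3617.7710 kJ
Qc = 5489.0780 - 3617.7710 = 1871.3070 kJ

eta = 65.9085%, W = 3617.7710 kJ, Qc = 1871.3070 kJ


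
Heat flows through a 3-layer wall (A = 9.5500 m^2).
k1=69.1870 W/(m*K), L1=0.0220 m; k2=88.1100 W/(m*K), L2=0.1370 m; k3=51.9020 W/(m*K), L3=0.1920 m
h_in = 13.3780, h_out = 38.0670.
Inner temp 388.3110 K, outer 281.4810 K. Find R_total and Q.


R_conv_in = 1/(13.3780*9.5500) = 0.0078
R_1 = 0.0220/(69.1870*9.5500) = 3.3296e-05
R_2 = 0.1370/(88.1100*9.5500) = 0.0002
R_3 = 0.1920/(51.9020*9.5500) = 0.0004
R_conv_out = 1/(38.0670*9.5500) = 0.0028
R_total = 0.0112 K/W
Q = 106.8300 / 0.0112 = 9571.3957 W

R_total = 0.0112 K/W, Q = 9571.3957 W


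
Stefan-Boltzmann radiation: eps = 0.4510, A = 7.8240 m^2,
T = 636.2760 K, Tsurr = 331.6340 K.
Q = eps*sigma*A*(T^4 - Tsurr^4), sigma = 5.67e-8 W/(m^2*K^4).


T^4 = 1.6390e+11
Tsurr^4 = 1.2096e+10
Q = 0.4510 * 5.67e-8 * 7.8240 * 1.5181e+11 = 30372.1526 W

30372.1526 W


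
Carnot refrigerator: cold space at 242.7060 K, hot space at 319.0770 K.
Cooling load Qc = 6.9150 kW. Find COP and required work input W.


COP = 242.7060 / 76.3710 = 3.1780
W = 6.9150 / 3.1780 = 2.1759 kW

COP = 3.1780, W = 2.1759 kW


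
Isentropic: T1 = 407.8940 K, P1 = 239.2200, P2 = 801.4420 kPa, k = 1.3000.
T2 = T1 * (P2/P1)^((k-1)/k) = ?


(k-1)/k = 0.2308
(P2/P1)^exp = 1.3218
T2 = 407.8940 * 1.3218 = 539.1609 K

539.1609 K


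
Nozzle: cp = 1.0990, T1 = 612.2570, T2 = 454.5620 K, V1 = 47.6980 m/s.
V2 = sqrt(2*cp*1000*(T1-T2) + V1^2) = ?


dT = 157.6950 K
2*cp*1000*dT = 346613.6100
V1^2 = 2275.0992
V2 = sqrt(348888.7092) = 590.6680 m/s

590.6680 m/s


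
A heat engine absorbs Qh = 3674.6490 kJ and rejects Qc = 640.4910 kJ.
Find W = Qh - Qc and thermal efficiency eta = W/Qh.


W = 3674.6490 - 640.4910 = 3034.1580 kJ
eta = 3034.1580 / 3674.6490 = 0.8257 = 82.5700%

W = 3034.1580 kJ, eta = 82.5700%


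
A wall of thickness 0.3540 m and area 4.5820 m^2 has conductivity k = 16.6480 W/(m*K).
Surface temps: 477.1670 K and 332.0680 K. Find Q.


dT = 145.0990 K
Q = 16.6480 * 4.5820 * 145.0990 / 0.3540 = 31266.4309 W

31266.4309 W


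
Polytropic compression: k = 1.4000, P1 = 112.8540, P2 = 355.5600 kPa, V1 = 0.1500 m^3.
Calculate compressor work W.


(k-1)/k = 0.2857
(P2/P1)^exp = 1.3880
W = 3.5000 * 112.8540 * 0.1500 * (1.3880 - 1) = 22.9901 kJ

22.9901 kJ


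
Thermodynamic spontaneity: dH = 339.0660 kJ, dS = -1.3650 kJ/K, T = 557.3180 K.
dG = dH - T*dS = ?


T*dS = 557.3180 * -1.3650 = -760.7391 kJ
dG = 339.0660 + 760.7391 = 1099.8051 kJ (non-spontaneous)

dG = 1099.8051 kJ, non-spontaneous


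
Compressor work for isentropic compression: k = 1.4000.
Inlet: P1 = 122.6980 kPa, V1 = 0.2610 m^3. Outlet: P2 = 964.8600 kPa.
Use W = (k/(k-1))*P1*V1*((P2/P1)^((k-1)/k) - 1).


(k-1)/k = 0.2857
(P2/P1)^exp = 1.8026
W = 3.5000 * 122.6980 * 0.2610 * (1.8026 - 1) = 89.9563 kJ

89.9563 kJ


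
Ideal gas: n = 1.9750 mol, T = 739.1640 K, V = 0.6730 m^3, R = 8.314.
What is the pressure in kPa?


P = nRT/V = 1.9750 * 8.314 * 739.1640 / 0.6730
= 12137.1838 / 0.6730 = 18034.4484 Pa = 18.0344 kPa

18.0344 kPa


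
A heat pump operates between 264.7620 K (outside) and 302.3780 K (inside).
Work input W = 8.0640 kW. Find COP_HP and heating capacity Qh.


COP = 302.3780 / 37.6160 = 8.0385
Qh = 8.0385 * 8.0640 = 64.8228 kW

COP = 8.0385, Qh = 64.8228 kW


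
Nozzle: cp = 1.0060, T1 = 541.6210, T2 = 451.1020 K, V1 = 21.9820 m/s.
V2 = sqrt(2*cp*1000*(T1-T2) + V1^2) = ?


dT = 90.5190 K
2*cp*1000*dT = 182124.2280
V1^2 = 483.2083
V2 = sqrt(182607.4363) = 427.3259 m/s

427.3259 m/s


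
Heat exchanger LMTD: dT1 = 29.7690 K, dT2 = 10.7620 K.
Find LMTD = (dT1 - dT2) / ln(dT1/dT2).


dT1/dT2 = 2.7661
ln(dT1/dT2) = 1.0174
LMTD = 19.0070 / 1.0174 = 18.6811 K

18.6811 K


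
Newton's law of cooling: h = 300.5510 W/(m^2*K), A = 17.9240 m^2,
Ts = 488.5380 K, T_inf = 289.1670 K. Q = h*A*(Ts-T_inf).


dT = 199.3710 K
Q = 300.5510 * 17.9240 * 199.3710 = 1074026.7539 W

1074026.7539 W


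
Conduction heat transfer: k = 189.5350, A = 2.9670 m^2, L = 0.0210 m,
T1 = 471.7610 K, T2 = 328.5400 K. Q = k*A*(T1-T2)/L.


dT = 143.2210 K
Q = 189.5350 * 2.9670 * 143.2210 / 0.0210 = 3835256.1315 W

3835256.1315 W


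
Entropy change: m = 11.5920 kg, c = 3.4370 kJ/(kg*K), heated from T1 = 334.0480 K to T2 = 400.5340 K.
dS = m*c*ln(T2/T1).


T2/T1 = 1.1990
ln(T2/T1) = 0.1815
dS = 11.5920 * 3.4370 * 0.1815 = 7.2318 kJ/K

7.2318 kJ/K


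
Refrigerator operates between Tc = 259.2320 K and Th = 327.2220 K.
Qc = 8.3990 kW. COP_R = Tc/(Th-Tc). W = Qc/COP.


COP = 259.2320 / 67.9900 = 3.8128
W = 8.3990 / 3.8128 = 2.2028 kW

COP = 3.8128, W = 2.2028 kW


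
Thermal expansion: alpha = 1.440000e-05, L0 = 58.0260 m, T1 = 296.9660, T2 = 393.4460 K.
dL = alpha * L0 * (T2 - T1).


dT = 96.4800 K
dL = 1.440000e-05 * 58.0260 * 96.4800 = 0.080616 m
L_final = 58.106616 m

dL = 0.080616 m


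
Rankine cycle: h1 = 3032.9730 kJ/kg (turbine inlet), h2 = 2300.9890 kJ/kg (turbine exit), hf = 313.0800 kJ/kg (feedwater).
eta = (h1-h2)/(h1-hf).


W = 731.9840 kJ/kg
Q_in = 2719.8930 kJ/kg
eta = 0.2691 = 26.9122%

eta = 26.9122%


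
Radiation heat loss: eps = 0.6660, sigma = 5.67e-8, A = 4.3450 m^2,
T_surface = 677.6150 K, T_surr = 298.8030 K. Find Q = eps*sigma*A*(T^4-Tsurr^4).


T^4 = 2.1083e+11
Tsurr^4 = 7.9715e+09
Q = 0.6660 * 5.67e-8 * 4.3450 * 2.0286e+11 = 33284.3369 W

33284.3369 W


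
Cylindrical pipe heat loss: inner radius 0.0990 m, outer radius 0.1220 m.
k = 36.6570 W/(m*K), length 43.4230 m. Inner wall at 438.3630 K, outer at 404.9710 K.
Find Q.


dT = 33.3920 K
ln(ro/ri) = 0.2089
Q = 2*pi*36.6570*43.4230*33.3920 / 0.2089 = 1598667.4066 W

1598667.4066 W


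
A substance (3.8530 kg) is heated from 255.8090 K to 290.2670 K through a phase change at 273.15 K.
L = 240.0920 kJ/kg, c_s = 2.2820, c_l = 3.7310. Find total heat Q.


Q1 (sensible, solid) = 3.8530 * 2.2820 * 17.3410 = 152.4715 kJ
Q2 (latent) = 3.8530 * 240.0920 = 925.0745 kJ
Q3 (sensible, liquid) = 3.8530 * 3.7310 * 17.1170 = 246.0662 kJ
Q_total = 1323.6122 kJ

1323.6122 kJ


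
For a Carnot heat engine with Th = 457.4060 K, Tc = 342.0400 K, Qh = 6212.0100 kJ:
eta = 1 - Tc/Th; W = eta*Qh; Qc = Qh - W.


eta = 1 - 342.0400/457.4060 = 0.2522
W = 0.2522 * 6212.0100 = 1566.7804 kJ
Qc = 6212.0100 - 1566.7804 = 4645.2296 kJ

eta = 25.2218%, W = 1566.7804 kJ, Qc = 4645.2296 kJ


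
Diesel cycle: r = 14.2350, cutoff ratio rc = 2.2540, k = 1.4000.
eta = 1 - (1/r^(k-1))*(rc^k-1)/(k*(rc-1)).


r^(k-1) = 2.8930
rc^k = 3.1199
eta = 0.5826 = 58.2613%

58.2613%


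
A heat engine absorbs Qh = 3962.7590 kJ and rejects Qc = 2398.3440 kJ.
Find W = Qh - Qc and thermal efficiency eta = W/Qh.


W = 3962.7590 - 2398.3440 = 1564.4150 kJ
eta = 1564.4150 / 3962.7590 = 0.3948 = 39.4779%

W = 1564.4150 kJ, eta = 39.4779%


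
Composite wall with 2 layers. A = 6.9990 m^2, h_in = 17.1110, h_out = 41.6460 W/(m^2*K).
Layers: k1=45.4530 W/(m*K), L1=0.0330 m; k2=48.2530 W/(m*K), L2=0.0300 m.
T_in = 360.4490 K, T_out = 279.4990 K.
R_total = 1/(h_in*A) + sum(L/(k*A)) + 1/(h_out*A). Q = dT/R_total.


R_conv_in = 1/(17.1110*6.9990) = 0.0084
R_1 = 0.0330/(45.4530*6.9990) = 0.0001
R_2 = 0.0300/(48.2530*6.9990) = 8.8830e-05
R_conv_out = 1/(41.6460*6.9990) = 0.0034
R_total = 0.0120 K/W
Q = 80.9500 / 0.0120 = 6760.8385 W

R_total = 0.0120 K/W, Q = 6760.8385 W


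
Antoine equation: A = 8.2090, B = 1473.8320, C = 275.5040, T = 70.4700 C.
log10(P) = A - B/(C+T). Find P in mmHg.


C+T = 345.9740
B/(C+T) = 4.2600
log10(P) = 8.2090 - 4.2600 = 3.9490
P = 10^3.9490 = 8893.0315 mmHg

8893.0315 mmHg


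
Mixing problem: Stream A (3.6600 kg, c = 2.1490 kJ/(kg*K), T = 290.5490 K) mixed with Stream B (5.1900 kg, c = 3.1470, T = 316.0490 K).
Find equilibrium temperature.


num = 7447.2729
den = 24.1983
Tf = 307.7605 K

307.7605 K


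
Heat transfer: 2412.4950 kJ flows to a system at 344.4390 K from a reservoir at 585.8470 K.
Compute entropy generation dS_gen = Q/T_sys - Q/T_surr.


dS_sys = 2412.4950/344.4390 = 7.0041 kJ/K
dS_surr = -2412.4950/585.8470 = -4.1180 kJ/K
dS_gen = 7.0041 - 4.1180 = 2.8862 kJ/K (irreversible)

dS_gen = 2.8862 kJ/K, irreversible


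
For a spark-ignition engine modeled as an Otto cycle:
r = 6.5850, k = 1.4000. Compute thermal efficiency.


r^(k-1) = 2.1253
eta = 1 - 1/2.1253 = 0.5295 = 52.9480%

52.9480%


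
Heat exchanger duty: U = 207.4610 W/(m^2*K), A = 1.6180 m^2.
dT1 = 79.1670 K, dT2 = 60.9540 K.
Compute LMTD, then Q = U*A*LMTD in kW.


LMTD = 69.6642 K
Q = 207.4610 * 1.6180 * 69.6642 = 23384.2977 W = 23.3843 kW

23.3843 kW


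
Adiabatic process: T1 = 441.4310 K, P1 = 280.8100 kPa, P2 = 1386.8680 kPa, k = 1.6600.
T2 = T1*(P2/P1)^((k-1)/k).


(k-1)/k = 0.3976
(P2/P1)^exp = 1.8870
T2 = 441.4310 * 1.8870 = 832.9913 K

832.9913 K


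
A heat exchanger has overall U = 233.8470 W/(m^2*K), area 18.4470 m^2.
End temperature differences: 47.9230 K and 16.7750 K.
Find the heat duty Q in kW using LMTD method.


LMTD = 29.6731 K
Q = 233.8470 * 18.4470 * 29.6731 = 128002.9826 W = 128.0030 kW

128.0030 kW


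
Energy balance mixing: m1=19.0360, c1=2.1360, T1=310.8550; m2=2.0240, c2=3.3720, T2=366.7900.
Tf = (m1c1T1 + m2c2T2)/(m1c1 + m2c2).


num = 15142.9582
den = 47.4858
Tf = 318.8943 K

318.8943 K


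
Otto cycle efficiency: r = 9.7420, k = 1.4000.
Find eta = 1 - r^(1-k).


r^(k-1) = 2.4858
eta = 1 - 1/2.4858 = 0.5977 = 59.7709%

59.7709%


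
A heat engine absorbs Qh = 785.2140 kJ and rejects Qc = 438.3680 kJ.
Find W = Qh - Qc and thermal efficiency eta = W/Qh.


W = 785.2140 - 438.3680 = 346.8460 kJ
eta = 346.8460 / 785.2140 = 0.4417 = 44.1722%

W = 346.8460 kJ, eta = 44.1722%


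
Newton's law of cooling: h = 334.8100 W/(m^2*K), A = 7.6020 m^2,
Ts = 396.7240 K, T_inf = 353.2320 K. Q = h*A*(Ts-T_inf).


dT = 43.4920 K
Q = 334.8100 * 7.6020 * 43.4920 = 110696.9527 W

110696.9527 W


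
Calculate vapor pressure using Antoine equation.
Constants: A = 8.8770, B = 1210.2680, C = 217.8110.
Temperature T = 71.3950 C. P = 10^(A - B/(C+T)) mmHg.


C+T = 289.2060
B/(C+T) = 4.1848
log10(P) = 8.8770 - 4.1848 = 4.6922
P = 10^4.6922 = 49227.1153 mmHg

49227.1153 mmHg


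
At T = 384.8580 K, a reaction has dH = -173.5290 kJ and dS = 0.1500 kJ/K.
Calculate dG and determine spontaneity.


T*dS = 384.8580 * 0.1500 = 57.7287 kJ
dG = -173.5290 - 57.7287 = -231.2577 kJ (spontaneous)

dG = -231.2577 kJ, spontaneous


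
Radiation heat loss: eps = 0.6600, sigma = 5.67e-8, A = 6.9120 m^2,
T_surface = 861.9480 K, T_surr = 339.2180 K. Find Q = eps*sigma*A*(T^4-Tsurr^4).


T^4 = 5.5198e+11
Tsurr^4 = 1.3241e+10
Q = 0.6600 * 5.67e-8 * 6.9120 * 5.3874e+11 = 139351.0399 W

139351.0399 W


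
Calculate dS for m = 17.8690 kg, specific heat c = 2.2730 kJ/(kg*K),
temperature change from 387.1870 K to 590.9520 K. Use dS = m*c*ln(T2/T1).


T2/T1 = 1.5263
ln(T2/T1) = 0.4228
dS = 17.8690 * 2.2730 * 0.4228 = 17.1736 kJ/K

17.1736 kJ/K


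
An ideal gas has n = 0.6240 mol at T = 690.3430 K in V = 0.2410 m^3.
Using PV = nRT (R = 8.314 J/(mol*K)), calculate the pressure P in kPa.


P = nRT/V = 0.6240 * 8.314 * 690.3430 / 0.2410
= 3581.4553 / 0.2410 = 14860.8104 Pa = 14.8608 kPa

14.8608 kPa


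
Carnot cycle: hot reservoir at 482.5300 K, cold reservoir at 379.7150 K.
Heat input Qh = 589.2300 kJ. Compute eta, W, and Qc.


eta = 1 - 379.7150/482.5300 = 0.2131
W = 0.2131 * 589.2300 = 125.5501 kJ
Qc = 589.2300 - 125.5501 = 463.6799 kJ

eta = 21.3075%, W = 125.5501 kJ, Qc = 463.6799 kJ


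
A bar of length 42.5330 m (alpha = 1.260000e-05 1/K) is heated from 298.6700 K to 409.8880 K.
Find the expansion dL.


dT = 111.2180 K
dL = 1.260000e-05 * 42.5330 * 111.2180 = 0.059603 m
L_final = 42.592603 m

dL = 0.059603 m


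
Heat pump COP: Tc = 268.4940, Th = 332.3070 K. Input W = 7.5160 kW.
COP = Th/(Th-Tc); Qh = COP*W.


COP = 332.3070 / 63.8130 = 5.2075
Qh = 5.2075 * 7.5160 = 39.1397 kW

COP = 5.2075, Qh = 39.1397 kW


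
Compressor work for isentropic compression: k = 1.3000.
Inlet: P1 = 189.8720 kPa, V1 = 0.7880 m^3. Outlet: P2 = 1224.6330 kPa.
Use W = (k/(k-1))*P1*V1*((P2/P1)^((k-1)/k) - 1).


(k-1)/k = 0.2308
(P2/P1)^exp = 1.5375
W = 4.3333 * 189.8720 * 0.7880 * (1.5375 - 1) = 348.4947 kJ

348.4947 kJ


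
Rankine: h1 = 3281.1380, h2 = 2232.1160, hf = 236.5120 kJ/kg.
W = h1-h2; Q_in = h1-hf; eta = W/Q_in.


W = 1049.0220 kJ/kg
Q_in = 3044.6260 kJ/kg
eta = 0.3445 = 34.4549%

eta = 34.4549%


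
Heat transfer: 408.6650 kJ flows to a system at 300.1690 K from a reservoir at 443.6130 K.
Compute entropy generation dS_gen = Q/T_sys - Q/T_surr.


dS_sys = 408.6650/300.1690 = 1.3614 kJ/K
dS_surr = -408.6650/443.6130 = -0.9212 kJ/K
dS_gen = 1.3614 - 0.9212 = 0.4402 kJ/K (irreversible)

dS_gen = 0.4402 kJ/K, irreversible


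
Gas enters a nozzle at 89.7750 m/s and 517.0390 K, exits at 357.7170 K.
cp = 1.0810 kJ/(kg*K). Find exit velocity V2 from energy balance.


dT = 159.3220 K
2*cp*1000*dT = 344454.1640
V1^2 = 8059.5506
V2 = sqrt(352513.7146) = 593.7287 m/s

593.7287 m/s


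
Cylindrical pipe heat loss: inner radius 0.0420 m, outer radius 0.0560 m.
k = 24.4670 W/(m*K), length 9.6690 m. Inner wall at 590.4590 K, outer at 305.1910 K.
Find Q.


dT = 285.2680 K
ln(ro/ri) = 0.2877
Q = 2*pi*24.4670*9.6690*285.2680 / 0.2877 = 1473948.8384 W

1473948.8384 W


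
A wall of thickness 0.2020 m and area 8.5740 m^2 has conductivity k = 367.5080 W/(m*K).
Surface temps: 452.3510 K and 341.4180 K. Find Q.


dT = 110.9330 K
Q = 367.5080 * 8.5740 * 110.9330 / 0.2020 = 1730452.4297 W

1730452.4297 W


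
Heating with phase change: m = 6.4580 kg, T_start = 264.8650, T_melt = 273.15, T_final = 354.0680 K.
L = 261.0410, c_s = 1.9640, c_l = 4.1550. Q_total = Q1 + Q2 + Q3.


Q1 (sensible, solid) = 6.4580 * 1.9640 * 8.2850 = 105.0829 kJ
Q2 (latent) = 6.4580 * 261.0410 = 1685.8028 kJ
Q3 (sensible, liquid) = 6.4580 * 4.1550 * 80.9180 = 2171.2719 kJ
Q_total = 3962.1576 kJ

3962.1576 kJ


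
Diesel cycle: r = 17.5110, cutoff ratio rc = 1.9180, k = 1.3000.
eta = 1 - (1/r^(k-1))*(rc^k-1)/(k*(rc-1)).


r^(k-1) = 2.3604
rc^k = 2.3319
eta = 0.5272 = 52.7197%

52.7197%


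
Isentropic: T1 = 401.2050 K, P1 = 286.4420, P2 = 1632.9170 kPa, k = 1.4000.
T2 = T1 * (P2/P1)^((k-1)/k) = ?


(k-1)/k = 0.2857
(P2/P1)^exp = 1.6443
T2 = 401.2050 * 1.6443 = 659.6987 K

659.6987 K


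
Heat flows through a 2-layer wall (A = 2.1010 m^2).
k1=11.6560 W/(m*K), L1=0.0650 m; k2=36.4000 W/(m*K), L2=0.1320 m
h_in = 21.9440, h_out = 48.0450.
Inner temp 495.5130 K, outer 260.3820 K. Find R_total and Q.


R_conv_in = 1/(21.9440*2.1010) = 0.0217
R_1 = 0.0650/(11.6560*2.1010) = 0.0027
R_2 = 0.1320/(36.4000*2.1010) = 0.0017
R_conv_out = 1/(48.0450*2.1010) = 0.0099
R_total = 0.0360 K/W
Q = 235.1310 / 0.0360 = 6535.6279 W

R_total = 0.0360 K/W, Q = 6535.6279 W


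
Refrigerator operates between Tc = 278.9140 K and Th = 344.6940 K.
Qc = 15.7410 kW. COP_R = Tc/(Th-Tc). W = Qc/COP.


COP = 278.9140 / 65.7800 = 4.2401
W = 15.7410 / 4.2401 = 3.7124 kW

COP = 4.2401, W = 3.7124 kW


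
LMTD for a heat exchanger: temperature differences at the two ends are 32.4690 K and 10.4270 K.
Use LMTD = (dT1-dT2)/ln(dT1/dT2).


dT1/dT2 = 3.1139
ln(dT1/dT2) = 1.1359
LMTD = 22.0420 / 1.1359 = 19.4051 K

19.4051 K


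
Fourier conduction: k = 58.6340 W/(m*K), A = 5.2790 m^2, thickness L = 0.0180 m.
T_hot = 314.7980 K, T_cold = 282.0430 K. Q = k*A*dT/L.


dT = 32.7550 K
Q = 58.6340 * 5.2790 * 32.7550 / 0.0180 = 563256.5923 W

563256.5923 W


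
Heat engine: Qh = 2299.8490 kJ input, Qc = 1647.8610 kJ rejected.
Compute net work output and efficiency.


W = 2299.8490 - 1647.8610 = 651.9880 kJ
eta = 651.9880 / 2299.8490 = 0.2835 = 28.3492%

W = 651.9880 kJ, eta = 28.3492%


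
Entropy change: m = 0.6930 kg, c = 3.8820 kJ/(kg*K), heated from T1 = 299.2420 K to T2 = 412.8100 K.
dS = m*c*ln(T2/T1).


T2/T1 = 1.3795
ln(T2/T1) = 0.3217
dS = 0.6930 * 3.8820 * 0.3217 = 0.8655 kJ/K

0.8655 kJ/K


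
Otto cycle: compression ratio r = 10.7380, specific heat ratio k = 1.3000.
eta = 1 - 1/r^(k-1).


r^(k-1) = 2.0383
eta = 1 - 1/2.0383 = 0.5094 = 50.9405%

50.9405%


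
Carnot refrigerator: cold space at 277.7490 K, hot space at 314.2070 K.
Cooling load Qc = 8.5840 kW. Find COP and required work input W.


COP = 277.7490 / 36.4580 = 7.6183
W = 8.5840 / 7.6183 = 1.1268 kW

COP = 7.6183, W = 1.1268 kW


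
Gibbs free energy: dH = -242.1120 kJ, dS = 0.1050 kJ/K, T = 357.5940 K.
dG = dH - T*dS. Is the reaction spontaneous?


T*dS = 357.5940 * 0.1050 = 37.5474 kJ
dG = -242.1120 - 37.5474 = -279.6594 kJ (spontaneous)

dG = -279.6594 kJ, spontaneous


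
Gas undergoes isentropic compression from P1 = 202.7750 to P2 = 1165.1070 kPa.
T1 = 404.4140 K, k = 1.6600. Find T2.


(k-1)/k = 0.3976
(P2/P1)^exp = 2.0041
T2 = 404.4140 * 2.0041 = 810.4701 K

810.4701 K


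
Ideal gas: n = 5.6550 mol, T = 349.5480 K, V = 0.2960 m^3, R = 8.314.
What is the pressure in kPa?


P = nRT/V = 5.6550 * 8.314 * 349.5480 / 0.2960
= 16434.2334 / 0.2960 = 55521.0588 Pa = 55.5211 kPa

55.5211 kPa


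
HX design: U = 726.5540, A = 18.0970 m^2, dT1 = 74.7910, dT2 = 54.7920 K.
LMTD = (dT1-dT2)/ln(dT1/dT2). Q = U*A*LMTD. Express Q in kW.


LMTD = 64.2738 K
Q = 726.5540 * 18.0970 * 64.2738 = 845100.3298 W = 845.1003 kW

845.1003 kW


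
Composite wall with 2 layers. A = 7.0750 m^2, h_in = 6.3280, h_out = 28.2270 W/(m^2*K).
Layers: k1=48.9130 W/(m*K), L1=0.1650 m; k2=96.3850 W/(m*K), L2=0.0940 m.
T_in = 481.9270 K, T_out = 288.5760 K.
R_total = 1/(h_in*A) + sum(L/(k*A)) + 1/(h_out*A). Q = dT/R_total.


R_conv_in = 1/(6.3280*7.0750) = 0.0223
R_1 = 0.1650/(48.9130*7.0750) = 0.0005
R_2 = 0.0940/(96.3850*7.0750) = 0.0001
R_conv_out = 1/(28.2270*7.0750) = 0.0050
R_total = 0.0280 K/W
Q = 193.3510 / 0.0280 = 6915.7445 W

R_total = 0.0280 K/W, Q = 6915.7445 W


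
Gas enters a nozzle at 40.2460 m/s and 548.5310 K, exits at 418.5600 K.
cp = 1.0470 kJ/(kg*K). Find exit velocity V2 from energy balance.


dT = 129.9710 K
2*cp*1000*dT = 272159.2740
V1^2 = 1619.7405
V2 = sqrt(273779.0145) = 523.2390 m/s

523.2390 m/s


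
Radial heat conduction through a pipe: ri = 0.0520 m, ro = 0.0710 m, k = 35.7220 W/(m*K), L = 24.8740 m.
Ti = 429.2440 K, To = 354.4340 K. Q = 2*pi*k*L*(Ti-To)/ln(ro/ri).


dT = 74.8100 K
ln(ro/ri) = 0.3114
Q = 2*pi*35.7220*24.8740*74.8100 / 0.3114 = 1341071.3528 W

1341071.3528 W


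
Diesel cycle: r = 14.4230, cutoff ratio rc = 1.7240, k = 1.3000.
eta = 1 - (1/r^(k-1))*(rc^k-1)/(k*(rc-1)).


r^(k-1) = 2.2270
rc^k = 2.0300
eta = 0.5086 = 50.8591%

50.8591%


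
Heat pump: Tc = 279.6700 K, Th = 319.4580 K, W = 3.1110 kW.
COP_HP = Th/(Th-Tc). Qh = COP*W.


COP = 319.4580 / 39.7880 = 8.0290
Qh = 8.0290 * 3.1110 = 24.9782 kW

COP = 8.0290, Qh = 24.9782 kW


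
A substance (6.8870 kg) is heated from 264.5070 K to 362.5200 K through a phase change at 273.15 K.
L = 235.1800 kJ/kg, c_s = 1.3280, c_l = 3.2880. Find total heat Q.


Q1 (sensible, solid) = 6.8870 * 1.3280 * 8.6430 = 79.0483 kJ
Q2 (latent) = 6.8870 * 235.1800 = 1619.6847 kJ
Q3 (sensible, liquid) = 6.8870 * 3.2880 * 89.3700 = 2023.7350 kJ
Q_total = 3722.4680 kJ

3722.4680 kJ


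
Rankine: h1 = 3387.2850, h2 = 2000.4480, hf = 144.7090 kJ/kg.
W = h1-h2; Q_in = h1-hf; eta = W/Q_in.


W = 1386.8370 kJ/kg
Q_in = 3242.5760 kJ/kg
eta = 0.4277 = 42.7696%

eta = 42.7696%


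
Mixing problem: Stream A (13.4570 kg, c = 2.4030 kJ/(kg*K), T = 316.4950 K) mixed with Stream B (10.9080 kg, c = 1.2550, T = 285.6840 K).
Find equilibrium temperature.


num = 14145.4355
den = 46.0267
Tf = 307.3310 K

307.3310 K


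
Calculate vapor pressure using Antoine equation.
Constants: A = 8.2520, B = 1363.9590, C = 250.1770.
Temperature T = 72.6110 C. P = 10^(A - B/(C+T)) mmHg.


C+T = 322.7880
B/(C+T) = 4.2256
log10(P) = 8.2520 - 4.2256 = 4.0264
P = 10^4.0264 = 10627.7979 mmHg

10627.7979 mmHg


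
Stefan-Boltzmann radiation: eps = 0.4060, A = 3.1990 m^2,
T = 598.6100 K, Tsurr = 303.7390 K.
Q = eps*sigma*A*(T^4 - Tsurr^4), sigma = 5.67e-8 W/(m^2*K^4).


T^4 = 1.2840e+11
Tsurr^4 = 8.5114e+09
Q = 0.4060 * 5.67e-8 * 3.1990 * 1.1989e+11 = 8829.0251 W

8829.0251 W


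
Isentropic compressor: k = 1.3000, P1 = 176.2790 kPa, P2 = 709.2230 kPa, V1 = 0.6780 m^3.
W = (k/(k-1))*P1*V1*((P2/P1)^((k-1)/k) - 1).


(k-1)/k = 0.2308
(P2/P1)^exp = 1.3789
W = 4.3333 * 176.2790 * 0.6780 * (1.3789 - 1) = 196.2125 kJ

196.2125 kJ


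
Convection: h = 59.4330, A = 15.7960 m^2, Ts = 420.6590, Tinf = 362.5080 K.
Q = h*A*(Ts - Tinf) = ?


dT = 58.1510 K
Q = 59.4330 * 15.7960 * 58.1510 = 54592.3721 W

54592.3721 W


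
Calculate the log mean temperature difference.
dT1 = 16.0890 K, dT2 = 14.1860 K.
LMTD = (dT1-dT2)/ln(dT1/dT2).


dT1/dT2 = 1.1341
ln(dT1/dT2) = 0.1259
LMTD = 1.9030 / 0.1259 = 15.1175 K

15.1175 K


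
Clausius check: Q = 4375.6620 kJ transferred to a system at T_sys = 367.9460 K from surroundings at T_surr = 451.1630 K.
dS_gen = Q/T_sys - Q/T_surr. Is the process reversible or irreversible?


dS_sys = 4375.6620/367.9460 = 11.8921 kJ/K
dS_surr = -4375.6620/451.1630 = -9.6986 kJ/K
dS_gen = 11.8921 - 9.6986 = 2.1935 kJ/K (irreversible)

dS_gen = 2.1935 kJ/K, irreversible


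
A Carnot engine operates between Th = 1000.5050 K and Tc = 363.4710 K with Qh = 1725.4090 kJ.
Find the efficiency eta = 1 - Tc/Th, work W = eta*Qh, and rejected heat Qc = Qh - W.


eta = 1 - 363.4710/1000.5050 = 0.6367
W = 0.6367 * 1725.4090 = 1098.5894 kJ
Qc = 1725.4090 - 1098.5894 = 626.8196 kJ

eta = 63.6712%, W = 1098.5894 kJ, Qc = 626.8196 kJ


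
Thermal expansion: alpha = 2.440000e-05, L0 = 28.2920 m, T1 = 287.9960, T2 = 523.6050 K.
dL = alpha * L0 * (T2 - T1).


dT = 235.6090 K
dL = 2.440000e-05 * 28.2920 * 235.6090 = 0.162647 m
L_final = 28.454647 m

dL = 0.162647 m


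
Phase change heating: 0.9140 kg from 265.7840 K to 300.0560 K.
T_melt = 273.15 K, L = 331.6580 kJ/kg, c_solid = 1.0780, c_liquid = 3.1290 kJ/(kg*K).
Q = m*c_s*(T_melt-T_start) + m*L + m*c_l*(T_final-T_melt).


Q1 (sensible, solid) = 0.9140 * 1.0780 * 7.3660 = 7.2577 kJ
Q2 (latent) = 0.9140 * 331.6580 = 303.1354 kJ
Q3 (sensible, liquid) = 0.9140 * 3.1290 * 26.9060 = 76.9486 kJ
Q_total = 387.3417 kJ

387.3417 kJ


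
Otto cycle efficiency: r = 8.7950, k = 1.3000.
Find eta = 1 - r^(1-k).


r^(k-1) = 1.9199
eta = 1 - 1/1.9199 = 0.4791 = 47.9130%

47.9130%


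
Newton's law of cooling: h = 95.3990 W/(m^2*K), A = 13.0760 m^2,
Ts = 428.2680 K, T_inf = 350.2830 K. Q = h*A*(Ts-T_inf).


dT = 77.9850 K
Q = 95.3990 * 13.0760 * 77.9850 = 97281.3997 W

97281.3997 W


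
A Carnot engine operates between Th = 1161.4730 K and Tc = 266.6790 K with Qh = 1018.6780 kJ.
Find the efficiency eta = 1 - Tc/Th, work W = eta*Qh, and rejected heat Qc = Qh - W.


eta = 1 - 266.6790/1161.4730 = 0.7704
W = 0.7704 * 1018.6780 = 784.7853 kJ
Qc = 1018.6780 - 784.7853 = 233.8927 kJ

eta = 77.0396%, W = 784.7853 kJ, Qc = 233.8927 kJ


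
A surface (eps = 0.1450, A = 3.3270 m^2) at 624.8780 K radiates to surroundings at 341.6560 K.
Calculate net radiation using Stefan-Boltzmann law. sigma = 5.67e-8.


T^4 = 1.5247e+11
Tsurr^4 = 1.3626e+10
Q = 0.1450 * 5.67e-8 * 3.3270 * 1.3884e+11 = 3797.7675 W

3797.7675 W


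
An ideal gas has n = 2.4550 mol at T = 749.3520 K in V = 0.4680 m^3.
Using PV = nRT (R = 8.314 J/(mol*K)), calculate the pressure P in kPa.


P = nRT/V = 2.4550 * 8.314 * 749.3520 / 0.4680
= 15294.9263 / 0.4680 = 32681.4664 Pa = 32.6815 kPa

32.6815 kPa


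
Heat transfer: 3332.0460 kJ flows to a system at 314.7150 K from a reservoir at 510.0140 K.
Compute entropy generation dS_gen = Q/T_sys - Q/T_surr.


dS_sys = 3332.0460/314.7150 = 10.5875 kJ/K
dS_surr = -3332.0460/510.0140 = -6.5332 kJ/K
dS_gen = 10.5875 - 6.5332 = 4.0543 kJ/K (irreversible)

dS_gen = 4.0543 kJ/K, irreversible


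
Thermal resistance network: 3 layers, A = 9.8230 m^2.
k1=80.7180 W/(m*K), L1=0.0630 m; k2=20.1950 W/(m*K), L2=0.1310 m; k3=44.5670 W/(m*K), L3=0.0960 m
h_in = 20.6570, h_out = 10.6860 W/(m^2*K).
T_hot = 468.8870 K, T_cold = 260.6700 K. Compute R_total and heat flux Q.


R_conv_in = 1/(20.6570*9.8230) = 0.0049
R_1 = 0.0630/(80.7180*9.8230) = 7.9456e-05
R_2 = 0.1310/(20.1950*9.8230) = 0.0007
R_3 = 0.0960/(44.5670*9.8230) = 0.0002
R_conv_out = 1/(10.6860*9.8230) = 0.0095
R_total = 0.0154 K/W
Q = 208.2170 / 0.0154 = 13508.3297 W

R_total = 0.0154 K/W, Q = 13508.3297 W


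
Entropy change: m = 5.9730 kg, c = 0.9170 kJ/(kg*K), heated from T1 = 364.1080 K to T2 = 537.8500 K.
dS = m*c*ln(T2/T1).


T2/T1 = 1.4772
ln(T2/T1) = 0.3901
dS = 5.9730 * 0.9170 * 0.3901 = 2.1368 kJ/K

2.1368 kJ/K


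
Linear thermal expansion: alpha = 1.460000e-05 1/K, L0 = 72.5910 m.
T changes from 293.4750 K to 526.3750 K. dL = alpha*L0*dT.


dT = 232.9000 K
dL = 1.460000e-05 * 72.5910 * 232.9000 = 0.246834 m
L_final = 72.837834 m

dL = 0.246834 m


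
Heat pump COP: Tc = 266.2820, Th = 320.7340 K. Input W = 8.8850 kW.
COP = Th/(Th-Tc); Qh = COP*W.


COP = 320.7340 / 54.4520 = 5.8902
Qh = 5.8902 * 8.8850 = 52.3346 kW

COP = 5.8902, Qh = 52.3346 kW


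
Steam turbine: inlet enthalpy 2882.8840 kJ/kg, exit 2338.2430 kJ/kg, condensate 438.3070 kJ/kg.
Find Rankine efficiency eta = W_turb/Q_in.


W = 544.6410 kJ/kg
Q_in = 2444.5770 kJ/kg
eta = 0.2228 = 22.2796%

eta = 22.2796%


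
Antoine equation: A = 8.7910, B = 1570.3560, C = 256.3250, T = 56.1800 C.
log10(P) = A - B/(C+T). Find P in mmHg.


C+T = 312.5050
B/(C+T) = 5.0251
log10(P) = 8.7910 - 5.0251 = 3.7659
P = 10^3.7659 = 5833.6612 mmHg

5833.6612 mmHg


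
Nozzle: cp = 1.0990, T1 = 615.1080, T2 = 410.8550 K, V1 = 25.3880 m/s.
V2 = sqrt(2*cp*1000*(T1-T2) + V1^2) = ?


dT = 204.2530 K
2*cp*1000*dT = 448948.0940
V1^2 = 644.5505
V2 = sqrt(449592.6445) = 670.5167 m/s

670.5167 m/s


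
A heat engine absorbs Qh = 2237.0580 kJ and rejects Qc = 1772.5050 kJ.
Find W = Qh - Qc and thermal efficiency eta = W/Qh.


W = 2237.0580 - 1772.5050 = 464.5530 kJ
eta = 464.5530 / 2237.0580 = 0.2077 = 20.7662%

W = 464.5530 kJ, eta = 20.7662%


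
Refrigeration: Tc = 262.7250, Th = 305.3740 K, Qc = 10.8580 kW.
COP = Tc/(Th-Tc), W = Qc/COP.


COP = 262.7250 / 42.6490 = 6.1602
W = 10.8580 / 6.1602 = 1.7626 kW

COP = 6.1602, W = 1.7626 kW


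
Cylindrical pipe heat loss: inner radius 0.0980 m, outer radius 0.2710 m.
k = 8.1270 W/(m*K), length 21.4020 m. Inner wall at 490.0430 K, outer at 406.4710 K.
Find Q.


dT = 83.5720 K
ln(ro/ri) = 1.0172
Q = 2*pi*8.1270*21.4020*83.5720 / 1.0172 = 89792.4263 W

89792.4263 W


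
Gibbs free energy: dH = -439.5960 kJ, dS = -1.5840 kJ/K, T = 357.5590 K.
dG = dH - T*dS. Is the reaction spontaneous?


T*dS = 357.5590 * -1.5840 = -566.3735 kJ
dG = -439.5960 + 566.3735 = 126.7775 kJ (non-spontaneous)

dG = 126.7775 kJ, non-spontaneous


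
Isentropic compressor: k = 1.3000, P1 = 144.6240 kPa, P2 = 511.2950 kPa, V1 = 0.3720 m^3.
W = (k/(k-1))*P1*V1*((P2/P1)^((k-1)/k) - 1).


(k-1)/k = 0.2308
(P2/P1)^exp = 1.3383
W = 4.3333 * 144.6240 * 0.3720 * (1.3383 - 1) = 78.8746 kJ

78.8746 kJ


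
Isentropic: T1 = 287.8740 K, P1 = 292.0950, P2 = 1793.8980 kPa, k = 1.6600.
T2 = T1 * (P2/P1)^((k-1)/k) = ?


(k-1)/k = 0.3976
(P2/P1)^exp = 2.0578
T2 = 287.8740 * 2.0578 = 592.3964 K

592.3964 K


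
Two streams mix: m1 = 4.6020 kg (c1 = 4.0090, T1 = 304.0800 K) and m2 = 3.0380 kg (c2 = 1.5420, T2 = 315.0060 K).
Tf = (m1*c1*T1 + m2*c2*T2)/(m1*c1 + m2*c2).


num = 7085.7749
den = 23.1340
Tf = 306.2925 K

306.2925 K


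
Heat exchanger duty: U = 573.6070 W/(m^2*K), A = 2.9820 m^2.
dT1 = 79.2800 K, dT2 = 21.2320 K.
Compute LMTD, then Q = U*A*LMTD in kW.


LMTD = 44.0600 K
Q = 573.6070 * 2.9820 * 44.0600 = 75364.4431 W = 75.3644 kW

75.3644 kW


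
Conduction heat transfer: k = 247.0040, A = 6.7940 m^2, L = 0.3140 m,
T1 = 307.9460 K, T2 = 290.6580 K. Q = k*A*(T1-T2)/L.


dT = 17.2880 K
Q = 247.0040 * 6.7940 * 17.2880 / 0.3140 = 92394.1841 W

92394.1841 W


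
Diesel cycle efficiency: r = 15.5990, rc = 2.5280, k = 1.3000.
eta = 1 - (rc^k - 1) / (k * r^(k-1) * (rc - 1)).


r^(k-1) = 2.2800
rc^k = 3.3390
eta = 0.4836 = 48.3553%

48.3553%


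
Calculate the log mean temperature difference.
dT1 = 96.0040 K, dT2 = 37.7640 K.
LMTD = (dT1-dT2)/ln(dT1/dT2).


dT1/dT2 = 2.5422
ln(dT1/dT2) = 0.9330
LMTD = 58.2400 / 0.9330 = 62.4200 K

62.4200 K


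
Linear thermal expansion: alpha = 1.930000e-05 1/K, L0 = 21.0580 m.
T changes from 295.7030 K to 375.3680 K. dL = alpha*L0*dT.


dT = 79.6650 K
dL = 1.930000e-05 * 21.0580 * 79.6650 = 0.032377 m
L_final = 21.090377 m

dL = 0.032377 m


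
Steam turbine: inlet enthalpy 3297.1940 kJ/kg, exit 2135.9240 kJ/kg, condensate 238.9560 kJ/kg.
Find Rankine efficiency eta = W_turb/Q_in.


W = 1161.2700 kJ/kg
Q_in = 3058.2380 kJ/kg
eta = 0.3797 = 37.9719%

eta = 37.9719%


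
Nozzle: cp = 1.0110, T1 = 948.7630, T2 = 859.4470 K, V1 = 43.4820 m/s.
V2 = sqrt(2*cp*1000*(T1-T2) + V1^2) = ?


dT = 89.3160 K
2*cp*1000*dT = 180596.9520
V1^2 = 1890.6843
V2 = sqrt(182487.6363) = 427.1857 m/s

427.1857 m/s


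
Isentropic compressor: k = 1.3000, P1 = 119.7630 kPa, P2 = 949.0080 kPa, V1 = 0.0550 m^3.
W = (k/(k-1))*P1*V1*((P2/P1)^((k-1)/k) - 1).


(k-1)/k = 0.2308
(P2/P1)^exp = 1.6123
W = 4.3333 * 119.7630 * 0.0550 * (1.6123 - 1) = 17.4776 kJ

17.4776 kJ


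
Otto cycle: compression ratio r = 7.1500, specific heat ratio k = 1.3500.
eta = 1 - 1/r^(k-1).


r^(k-1) = 1.9907
eta = 1 - 1/1.9907 = 0.4977 = 49.7666%

49.7666%


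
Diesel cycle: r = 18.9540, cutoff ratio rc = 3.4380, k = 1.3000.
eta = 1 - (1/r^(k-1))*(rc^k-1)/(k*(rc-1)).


r^(k-1) = 2.4172
rc^k = 4.9796
eta = 0.4805 = 48.0535%

48.0535%


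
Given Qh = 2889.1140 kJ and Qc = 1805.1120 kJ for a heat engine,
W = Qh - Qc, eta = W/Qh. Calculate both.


W = 2889.1140 - 1805.1120 = 1084.0020 kJ
eta = 1084.0020 / 2889.1140 = 0.3752 = 37.5202%

W = 1084.0020 kJ, eta = 37.5202%


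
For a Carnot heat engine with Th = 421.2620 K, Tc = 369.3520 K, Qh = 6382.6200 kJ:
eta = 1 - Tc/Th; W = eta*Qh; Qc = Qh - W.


eta = 1 - 369.3520/421.2620 = 0.1232
W = 0.1232 * 6382.6200 = 786.4982 kJ
Qc = 6382.6200 - 786.4982 = 5596.1218 kJ

eta = 12.3225%, W = 786.4982 kJ, Qc = 5596.1218 kJ


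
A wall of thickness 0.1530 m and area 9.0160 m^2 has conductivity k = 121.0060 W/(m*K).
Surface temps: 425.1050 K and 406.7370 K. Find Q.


dT = 18.3680 K
Q = 121.0060 * 9.0160 * 18.3680 / 0.1530 = 130975.8568 W

130975.8568 W


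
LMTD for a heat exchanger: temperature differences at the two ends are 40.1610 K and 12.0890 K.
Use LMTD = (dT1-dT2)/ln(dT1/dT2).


dT1/dT2 = 3.3221
ln(dT1/dT2) = 1.2006
LMTD = 28.0720 / 1.2006 = 23.3816 K

23.3816 K


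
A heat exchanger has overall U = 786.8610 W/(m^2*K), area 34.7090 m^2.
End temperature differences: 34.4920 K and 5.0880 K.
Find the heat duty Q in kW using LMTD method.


LMTD = 15.3639 K
Q = 786.8610 * 34.7090 * 15.3639 = 419604.6783 W = 419.6047 kW

419.6047 kW


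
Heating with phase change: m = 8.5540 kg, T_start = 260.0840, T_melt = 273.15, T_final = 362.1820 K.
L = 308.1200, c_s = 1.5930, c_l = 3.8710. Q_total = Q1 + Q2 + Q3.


Q1 (sensible, solid) = 8.5540 * 1.5930 * 13.0660 = 178.0441 kJ
Q2 (latent) = 8.5540 * 308.1200 = 2635.6585 kJ
Q3 (sensible, liquid) = 8.5540 * 3.8710 * 89.0320 = 2948.0751 kJ
Q_total = 5761.7777 kJ

5761.7777 kJ


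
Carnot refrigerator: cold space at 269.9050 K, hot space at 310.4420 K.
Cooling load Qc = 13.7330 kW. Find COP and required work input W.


COP = 269.9050 / 40.5370 = 6.6582
W = 13.7330 / 6.6582 = 2.0626 kW

COP = 6.6582, W = 2.0626 kW


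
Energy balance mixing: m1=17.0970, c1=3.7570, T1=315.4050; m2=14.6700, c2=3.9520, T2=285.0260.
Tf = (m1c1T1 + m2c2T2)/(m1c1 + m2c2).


num = 36784.1664
den = 122.2093
Tf = 300.9933 K

300.9933 K


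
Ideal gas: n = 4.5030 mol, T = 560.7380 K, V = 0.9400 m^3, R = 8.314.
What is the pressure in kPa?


P = nRT/V = 4.5030 * 8.314 * 560.7380 / 0.9400
= 20992.8767 / 0.9400 = 22332.8476 Pa = 22.3328 kPa

22.3328 kPa


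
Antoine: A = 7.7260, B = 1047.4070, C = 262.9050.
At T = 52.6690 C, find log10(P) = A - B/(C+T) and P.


C+T = 315.5740
B/(C+T) = 3.3191
log10(P) = 7.7260 - 3.3191 = 4.4069
P = 10^4.4069 = 25523.8666 mmHg

25523.8666 mmHg


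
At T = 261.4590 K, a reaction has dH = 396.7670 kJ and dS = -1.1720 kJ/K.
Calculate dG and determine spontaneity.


T*dS = 261.4590 * -1.1720 = -306.4299 kJ
dG = 396.7670 + 306.4299 = 703.1969 kJ (non-spontaneous)

dG = 703.1969 kJ, non-spontaneous


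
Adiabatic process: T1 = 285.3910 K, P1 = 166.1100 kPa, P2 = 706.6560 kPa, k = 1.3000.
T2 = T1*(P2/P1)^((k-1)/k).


(k-1)/k = 0.2308
(P2/P1)^exp = 1.3967
T2 = 285.3910 * 1.3967 = 398.6124 K

398.6124 K


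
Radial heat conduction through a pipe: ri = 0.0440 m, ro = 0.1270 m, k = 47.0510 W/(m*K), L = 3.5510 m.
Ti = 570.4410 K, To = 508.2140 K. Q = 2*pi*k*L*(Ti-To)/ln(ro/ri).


dT = 62.2270 K
ln(ro/ri) = 1.0600
Q = 2*pi*47.0510*3.5510*62.2270 / 1.0600 = 61627.3426 W

61627.3426 W


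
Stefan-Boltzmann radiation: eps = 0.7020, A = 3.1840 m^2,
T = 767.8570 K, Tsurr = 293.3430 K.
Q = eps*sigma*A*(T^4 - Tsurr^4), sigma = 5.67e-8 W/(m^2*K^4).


T^4 = 3.4763e+11
Tsurr^4 = 7.4046e+09
Q = 0.7020 * 5.67e-8 * 3.1840 * 3.4023e+11 = 43118.5520 W

43118.5520 W


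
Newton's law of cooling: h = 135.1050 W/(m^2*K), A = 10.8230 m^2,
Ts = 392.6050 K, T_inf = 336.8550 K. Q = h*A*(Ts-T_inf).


dT = 55.7500 K
Q = 135.1050 * 10.8230 * 55.7500 = 81519.9589 W

81519.9589 W


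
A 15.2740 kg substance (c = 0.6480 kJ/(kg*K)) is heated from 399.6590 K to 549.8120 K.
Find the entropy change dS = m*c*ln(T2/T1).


T2/T1 = 1.3757
ln(T2/T1) = 0.3190
dS = 15.2740 * 0.6480 * 0.3190 = 3.1570 kJ/K

3.1570 kJ/K


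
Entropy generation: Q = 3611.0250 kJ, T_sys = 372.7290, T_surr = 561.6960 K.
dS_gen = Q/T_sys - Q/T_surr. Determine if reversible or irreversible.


dS_sys = 3611.0250/372.7290 = 9.6881 kJ/K
dS_surr = -3611.0250/561.6960 = -6.4288 kJ/K
dS_gen = 9.6881 - 6.4288 = 3.2593 kJ/K (irreversible)

dS_gen = 3.2593 kJ/K, irreversible


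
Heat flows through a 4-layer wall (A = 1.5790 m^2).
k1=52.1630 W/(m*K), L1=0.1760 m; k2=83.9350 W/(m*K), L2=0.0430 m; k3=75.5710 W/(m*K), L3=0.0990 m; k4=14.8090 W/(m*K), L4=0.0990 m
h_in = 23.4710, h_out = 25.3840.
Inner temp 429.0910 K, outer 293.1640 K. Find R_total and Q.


R_conv_in = 1/(23.4710*1.5790) = 0.0270
R_1 = 0.1760/(52.1630*1.5790) = 0.0021
R_2 = 0.0430/(83.9350*1.5790) = 0.0003
R_3 = 0.0990/(75.5710*1.5790) = 0.0008
R_4 = 0.0990/(14.8090*1.5790) = 0.0042
R_conv_out = 1/(25.3840*1.5790) = 0.0249
R_total = 0.0595 K/W
Q = 135.9270 / 0.0595 = 2286.1505 W

R_total = 0.0595 K/W, Q = 2286.1505 W


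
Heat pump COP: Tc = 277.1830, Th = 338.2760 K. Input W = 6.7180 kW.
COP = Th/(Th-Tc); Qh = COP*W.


COP = 338.2760 / 61.0930 = 5.5371
Qh = 5.5371 * 6.7180 = 37.1980 kW

COP = 5.5371, Qh = 37.1980 kW


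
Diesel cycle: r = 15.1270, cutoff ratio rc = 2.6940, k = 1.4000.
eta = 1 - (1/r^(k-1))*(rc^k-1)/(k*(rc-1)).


r^(k-1) = 2.9642
rc^k = 4.0046
eta = 0.5726 = 57.2594%

57.2594%


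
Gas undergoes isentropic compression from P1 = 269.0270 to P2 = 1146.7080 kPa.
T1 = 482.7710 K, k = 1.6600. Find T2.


(k-1)/k = 0.3976
(P2/P1)^exp = 1.7797
T2 = 482.7710 * 1.7797 = 859.1851 K

859.1851 K


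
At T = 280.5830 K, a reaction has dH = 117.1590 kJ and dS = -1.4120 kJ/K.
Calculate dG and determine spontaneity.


T*dS = 280.5830 * -1.4120 = -396.1832 kJ
dG = 117.1590 + 396.1832 = 513.3422 kJ (non-spontaneous)

dG = 513.3422 kJ, non-spontaneous


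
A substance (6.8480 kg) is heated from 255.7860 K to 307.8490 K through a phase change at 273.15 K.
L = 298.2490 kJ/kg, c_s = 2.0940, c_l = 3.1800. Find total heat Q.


Q1 (sensible, solid) = 6.8480 * 2.0940 * 17.3640 = 248.9948 kJ
Q2 (latent) = 6.8480 * 298.2490 = 2042.4092 kJ
Q3 (sensible, liquid) = 6.8480 * 3.1800 * 34.6990 = 755.6276 kJ
Q_total = 3047.0315 kJ

3047.0315 kJ


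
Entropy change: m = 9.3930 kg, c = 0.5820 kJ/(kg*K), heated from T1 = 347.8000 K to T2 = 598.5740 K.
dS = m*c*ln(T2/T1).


T2/T1 = 1.7210
ln(T2/T1) = 0.5429
dS = 9.3930 * 0.5820 * 0.5429 = 2.9680 kJ/K

2.9680 kJ/K


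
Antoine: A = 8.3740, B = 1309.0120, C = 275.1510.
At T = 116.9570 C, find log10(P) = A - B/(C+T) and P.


C+T = 392.1080
B/(C+T) = 3.3384
log10(P) = 8.3740 - 3.3384 = 5.0356
P = 10^5.0356 = 108543.4036 mmHg

108543.4036 mmHg


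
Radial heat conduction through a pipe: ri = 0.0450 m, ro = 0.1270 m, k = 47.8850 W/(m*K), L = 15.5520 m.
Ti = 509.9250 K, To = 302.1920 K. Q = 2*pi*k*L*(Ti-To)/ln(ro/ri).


dT = 207.7330 K
ln(ro/ri) = 1.0375
Q = 2*pi*47.8850*15.5520*207.7330 / 1.0375 = 936855.6912 W

936855.6912 W


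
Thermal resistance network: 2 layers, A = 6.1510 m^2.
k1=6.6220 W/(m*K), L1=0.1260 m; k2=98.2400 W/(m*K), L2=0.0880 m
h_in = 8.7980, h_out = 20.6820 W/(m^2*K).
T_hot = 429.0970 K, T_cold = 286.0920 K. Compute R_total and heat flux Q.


R_conv_in = 1/(8.7980*6.1510) = 0.0185
R_1 = 0.1260/(6.6220*6.1510) = 0.0031
R_2 = 0.0880/(98.2400*6.1510) = 0.0001
R_conv_out = 1/(20.6820*6.1510) = 0.0079
R_total = 0.0296 K/W
Q = 143.0050 / 0.0296 = 4834.7799 W

R_total = 0.0296 K/W, Q = 4834.7799 W


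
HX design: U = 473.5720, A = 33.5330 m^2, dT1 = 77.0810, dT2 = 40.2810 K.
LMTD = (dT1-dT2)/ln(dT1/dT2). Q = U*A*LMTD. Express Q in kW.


LMTD = 56.7046 K
Q = 473.5720 * 33.5330 * 56.7046 = 900486.0520 W = 900.4861 kW

900.4861 kW


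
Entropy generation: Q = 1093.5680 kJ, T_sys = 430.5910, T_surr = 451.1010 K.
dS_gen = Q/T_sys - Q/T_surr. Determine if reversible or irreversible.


dS_sys = 1093.5680/430.5910 = 2.5397 kJ/K
dS_surr = -1093.5680/451.1010 = -2.4242 kJ/K
dS_gen = 2.5397 - 2.4242 = 0.1155 kJ/K (irreversible)

dS_gen = 0.1155 kJ/K, irreversible


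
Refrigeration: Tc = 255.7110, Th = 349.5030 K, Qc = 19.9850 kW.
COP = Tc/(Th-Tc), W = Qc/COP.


COP = 255.7110 / 93.7920 = 2.7264
W = 19.9850 / 2.7264 = 7.3303 kW

COP = 2.7264, W = 7.3303 kW


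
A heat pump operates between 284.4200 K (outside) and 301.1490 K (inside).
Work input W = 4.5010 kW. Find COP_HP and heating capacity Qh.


COP = 301.1490 / 16.7290 = 18.0016
Qh = 18.0016 * 4.5010 = 81.0253 kW

COP = 18.0016, Qh = 81.0253 kW


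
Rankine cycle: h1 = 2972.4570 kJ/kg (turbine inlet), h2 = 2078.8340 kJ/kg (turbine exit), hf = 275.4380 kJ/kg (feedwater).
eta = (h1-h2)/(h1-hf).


W = 893.6230 kJ/kg
Q_in = 2697.0190 kJ/kg
eta = 0.3313 = 33.1337%

eta = 33.1337%


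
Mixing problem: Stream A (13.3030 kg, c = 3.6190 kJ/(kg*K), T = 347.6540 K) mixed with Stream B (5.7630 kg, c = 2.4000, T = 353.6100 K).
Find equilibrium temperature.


num = 21628.1508
den = 61.9748
Tf = 348.9832 K

348.9832 K


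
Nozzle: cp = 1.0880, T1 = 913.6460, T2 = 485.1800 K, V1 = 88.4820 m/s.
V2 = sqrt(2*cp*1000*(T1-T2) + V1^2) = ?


dT = 428.4660 K
2*cp*1000*dT = 932342.0160
V1^2 = 7829.0643
V2 = sqrt(940171.0803) = 969.6242 m/s

969.6242 m/s


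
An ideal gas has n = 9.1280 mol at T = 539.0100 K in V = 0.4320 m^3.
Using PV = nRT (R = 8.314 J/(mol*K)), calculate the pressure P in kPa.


P = nRT/V = 9.1280 * 8.314 * 539.0100 / 0.4320
= 40905.5724 / 0.4320 = 94688.8250 Pa = 94.6888 kPa

94.6888 kPa


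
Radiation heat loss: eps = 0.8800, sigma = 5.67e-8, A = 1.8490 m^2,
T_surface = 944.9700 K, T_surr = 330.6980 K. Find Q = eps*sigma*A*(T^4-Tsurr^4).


T^4 = 7.9739e+11
Tsurr^4 = 1.1960e+10
Q = 0.8800 * 5.67e-8 * 1.8490 * 7.8543e+11 = 72462.2011 W

72462.2011 W


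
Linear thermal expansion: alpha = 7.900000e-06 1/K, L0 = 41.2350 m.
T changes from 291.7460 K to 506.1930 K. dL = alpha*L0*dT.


dT = 214.4470 K
dL = 7.900000e-06 * 41.2350 * 214.4470 = 0.069858 m
L_final = 41.304858 m

dL = 0.069858 m
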